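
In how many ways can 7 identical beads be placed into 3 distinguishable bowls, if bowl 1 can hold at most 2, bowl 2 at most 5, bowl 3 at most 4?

Without the upper bounds there are C(9,2) = 36 ways to split 7 among 3 bowls.
Subtract solutions that violate a single cap (substitute x_i' = x_i − (cap_i+1)): x_1 ≥ 3 gives C(6,2) = 15; x_2 ≥ 6 gives C(3,2) = 3; x_3 ≥ 5 gives C(4,2) = 6. Together 24.
No two caps can be exceeded simultaneously, so the pair terms are all 0.
By inclusion–exclusion the count is 36 − 24 + 0 = 12.

12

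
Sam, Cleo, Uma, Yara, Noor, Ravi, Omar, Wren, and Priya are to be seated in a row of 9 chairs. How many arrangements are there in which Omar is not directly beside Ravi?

282240

Of the 9! = 362880 arrangements, those with Omar and Ravi adjacent number 2 × 8! = 80640 (treat the pair as a block with 2 internal orders).
Complementary counting: 362880 − 80640 = 282240.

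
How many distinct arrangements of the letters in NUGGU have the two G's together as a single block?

Treat the 2 copies of G as a single block. The multiset to arrange is then {GG, N, U, U}, 4 items in all.
That gives (4)!/(2!) = 12 arrangements.

12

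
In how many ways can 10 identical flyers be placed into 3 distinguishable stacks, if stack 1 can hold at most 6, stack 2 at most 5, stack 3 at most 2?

Without the upper bounds there are C(12,2) = 66 ways to split 10 among 3 stacks.
Subtract solutions that violate a single cap (substitute x_i' = x_i − (cap_i+1)): x_1 ≥ 7 gives C(5,2) = 10; x_2 ≥ 6 gives C(6,2) = 15; x_3 ≥ 3 gives C(9,2) = 36. Together 61.
Add back pairs where two caps are both exceeded: 0 + 1 + 3 = 4.
By inclusion–exclusion the count is 66 − 61 + 4 = 9.

9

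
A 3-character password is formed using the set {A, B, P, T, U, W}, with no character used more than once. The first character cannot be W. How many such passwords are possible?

100

The first character has 6−1 = 5 choices (anything except W).
The remaining 2 characters are filled from the other 5 symbols without repetition: 5 × 4 = 20.
Total: 5 × 20 = 100.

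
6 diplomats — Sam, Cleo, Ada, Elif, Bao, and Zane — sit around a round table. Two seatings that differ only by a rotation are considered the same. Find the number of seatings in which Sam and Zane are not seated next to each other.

72

All circular seatings of 6 people number (5)! = 120.
Seatings with Sam beside Zane: treat them as a block with 2 internal orders, giving 2 × (4)! = 48.
Subtracting, 120 − 48 = 72.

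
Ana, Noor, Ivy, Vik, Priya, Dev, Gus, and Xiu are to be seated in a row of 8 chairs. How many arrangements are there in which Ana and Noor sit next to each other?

10080

Glue Ana and Noor into one block (2 internal orders), leaving 7 units to arrange in a row.
So the count is 2·(7)! = 10080.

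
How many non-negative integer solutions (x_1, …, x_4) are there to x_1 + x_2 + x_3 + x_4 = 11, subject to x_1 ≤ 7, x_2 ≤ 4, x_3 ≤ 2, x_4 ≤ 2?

27

Without the upper bounds there are C(14,3) = 364 ways to split 11 among 4 variables.
Subtract solutions that violate a single cap (substitute x_i' = x_i − (cap_i+1)): x_1 ≥ 8 gives C(6,3) = 20; x_2 ≥ 5 gives C(9,3) = 84; x_3 ≥ 3 gives C(11,3) = 165; x_4 ≥ 3 gives C(11,3) = 165. Together 434.
Add back pairs where two caps are both exceeded: 0 + 1 + 1 + 20 + 20 + 56 = 98.
Subtract triples: 0 + 0 + 0 + 1 = 1.
By inclusion–exclusion the count is 364 − 434 + 98 − 1 = 27.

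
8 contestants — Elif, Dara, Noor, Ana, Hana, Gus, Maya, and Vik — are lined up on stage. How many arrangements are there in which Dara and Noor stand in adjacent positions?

Glue Dara and Noor into one block (2 internal orders), leaving 7 units to arrange in a row.
That gives 2 × 7! = 2 × 5040 = 10080.

10080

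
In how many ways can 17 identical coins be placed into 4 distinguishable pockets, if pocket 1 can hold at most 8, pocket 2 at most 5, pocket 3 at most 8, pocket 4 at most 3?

By stars and bars, unrestricted non-negative solutions to x_1+…+x_4 = 17 number C(17+3,3) = 1140.
Subtract solutions that violate a single cap (substitute x_i' = x_i − (cap_i+1)): x_1 ≥ 9 gives C(11,3) = 165; x_2 ≥ 6 gives C(14,3) = 364; x_3 ≥ 9 gives C(11,3) = 165; x_4 ≥ 4 gives C(16,3) = 560. Together 1254.
Add back pairs where two caps are both exceeded: 10 + 0 + 35 + 10 + 120 + 35 = 210.
By inclusion–exclusion the count is 1140 − 1254 + 210 = 96.

96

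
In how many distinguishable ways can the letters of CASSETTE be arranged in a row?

5040

The 8 letters of CASSETTE have repeats: E appearing twice, S appearing twice, and T appearing twice.
So there are 8! / (2!·2!·2!) = 5040 distinguishable arrangements.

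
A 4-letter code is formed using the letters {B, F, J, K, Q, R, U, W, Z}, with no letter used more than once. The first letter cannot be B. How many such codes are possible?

2688

The first letter has 9−1 = 8 choices (anything except B).
The remaining 3 letters are filled from the other 8 symbols without repetition: 8 × 7 × 6 = 336.
Total: 8 × 336 = 2688.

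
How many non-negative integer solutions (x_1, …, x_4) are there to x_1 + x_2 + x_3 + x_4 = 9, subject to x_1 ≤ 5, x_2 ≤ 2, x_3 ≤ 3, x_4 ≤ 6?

61

Ignoring the caps, the number of non-negative solutions to x_1+…+x_4 = 9 is C(12,3) = 220.
Subtract solutions that violate a single cap (substitute x_i' = x_i − (cap_i+1)): x_1 ≥ 6 gives C(6,3) = 20; x_2 ≥ 3 gives C(9,3) = 84; x_3 ≥ 4 gives C(8,3) = 56; x_4 ≥ 7 gives C(5,3) = 10. Together 170.
Add back pairs where two caps are both exceeded: 1 + 0 + 0 + 10 + 0 + 0 = 11.
By inclusion–exclusion the count is 220 − 170 + 11 = 61.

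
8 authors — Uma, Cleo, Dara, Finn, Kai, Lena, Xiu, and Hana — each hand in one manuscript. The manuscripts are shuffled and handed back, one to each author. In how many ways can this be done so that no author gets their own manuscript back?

Let Aᵢ be the assignments in which author i gets their own manuscript. We want the size of the complement of A₁∪…∪A_8.
By inclusion–exclusion this is Σ_{j=0}^{8} (−1)^j C(8,j)·(8−j)!.
Computing: 40320 − 40320 + 20160 − 6720 + 1680 − 336 + 56 − 8 + 1 = 14833.

14833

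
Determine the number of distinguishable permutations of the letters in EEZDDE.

EEZDDE has 6 letters with D appearing twice and E appearing 3 times.
So there are 6! / (3!·2!) = 60 distinguishable arrangements.

60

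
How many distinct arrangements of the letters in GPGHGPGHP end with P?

420

Fix P in the last position and arrange the remaining 8 letters.
Those 8 letters have G appearing 4 times, H appearing twice, and P appearing twice, giving (8)!/(4!·2!·2!) = 420.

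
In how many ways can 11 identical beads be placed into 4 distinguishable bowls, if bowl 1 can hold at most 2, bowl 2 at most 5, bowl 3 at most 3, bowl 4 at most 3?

Ignoring the caps, the number of non-negative solutions to x_1+…+x_4 = 11 is C(14,3) = 364.
Subtract solutions that violate a single cap (substitute x_i' = x_i − (cap_i+1)): x_1 ≥ 3 gives C(11,3) = 165; x_2 ≥ 6 gives C(8,3) = 56; x_3 ≥ 4 gives C(10,3) = 120; x_4 ≥ 4 gives C(10,3) = 120. Together 461.
Add back pairs where two caps are both exceeded: 10 + 35 + 35 + 4 + 4 + 20 = 108.
Subtract triples: 0 + 0 + 1 + 0 = 1.
By inclusion–exclusion the count is 364 − 461 + 108 − 1 = 10.

10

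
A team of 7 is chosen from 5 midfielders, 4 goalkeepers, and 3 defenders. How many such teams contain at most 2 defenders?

Split by how many defenders are chosen (0 through 2).
Sum: C(3,0)·C(9,7) + C(3,1)·C(9,6) + C(3,2)·C(9,5) = 36 + 252 + 378 = 666.

666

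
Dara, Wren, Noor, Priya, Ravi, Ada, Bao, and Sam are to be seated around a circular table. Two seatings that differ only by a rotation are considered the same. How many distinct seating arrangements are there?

Fix one person's seat to break rotational symmetry; the remaining 7 people can be arranged in (7)! = 5040 ways.

5040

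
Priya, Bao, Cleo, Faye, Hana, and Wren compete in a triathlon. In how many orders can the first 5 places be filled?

720

There are 6 choices for 1st place, 5 for 2nd, and so on down to 2 for position 5.
That gives 6 × 5 × 4 × 3 × 2 = 720.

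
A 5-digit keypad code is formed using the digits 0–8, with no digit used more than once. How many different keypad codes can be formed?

15120

With no repetition, fill the 5 digits in order: 9 choices, then 8, down to 5.
9 × 8 × 7 × 6 × 5 = 15120.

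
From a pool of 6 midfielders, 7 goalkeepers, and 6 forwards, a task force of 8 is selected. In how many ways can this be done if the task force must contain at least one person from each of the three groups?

With no constraint there are C(19,8) = 75582 possible selections.
Subtract selections that omit an entire group: no midfielders → C(13,8) = 1287; no goalkeepers → C(12,8) = 495; no forwards → C(13,8) = 1287.
Add back selections omitting two groups (i.e. drawn from a single group): C(6,8) + C(7,8) + C(6,8) = 0.
By inclusion–exclusion: 75582 − 3069 + 0 = 72513.

72513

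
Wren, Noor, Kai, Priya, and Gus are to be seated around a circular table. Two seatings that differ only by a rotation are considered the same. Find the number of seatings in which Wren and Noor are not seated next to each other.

All circular seatings of 5 people number (4)! = 24.
Those with Wren next to Noor: fuse the pair into one unit and seat 4 units around a circle — 2·(3)! = 12.
Subtracting, 24 − 12 = 12.

12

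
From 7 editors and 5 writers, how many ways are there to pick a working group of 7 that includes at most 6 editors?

Split by how many editors are chosen (0 through 6).
Sum: C(7,0)·C(5,7) + C(7,1)·C(5,6) + C(7,2)·C(5,5) + C(7,3)·C(5,4) + C(7,4)·C(5,3) + C(7,5)·C(5,2) + C(7,6)·C(5,1) = 0 + 0 + 21 + 175 + 350 + 210 + 35 = 791.

791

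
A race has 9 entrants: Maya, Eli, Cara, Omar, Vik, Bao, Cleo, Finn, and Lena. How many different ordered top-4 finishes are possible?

3024

This is an ordered selection of 4 from 9: P(9,4).
That gives 9 × 8 × 7 × 6 = 3024.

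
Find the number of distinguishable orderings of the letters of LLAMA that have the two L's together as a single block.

12

Treat the 2 copies of L as a single block. The multiset to arrange is then {LL, A, A, M}, 4 items in all.
That gives (4)!/(2!) = 12 arrangements.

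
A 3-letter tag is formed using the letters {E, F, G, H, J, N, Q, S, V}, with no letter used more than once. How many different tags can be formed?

This is a permutation of 3 out of 9: P(9,3) = 9!/6!.
That product is 9 × 8 × 7 = 504.

504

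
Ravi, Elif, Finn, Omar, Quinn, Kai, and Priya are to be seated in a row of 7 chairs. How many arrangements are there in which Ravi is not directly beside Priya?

3600

Of the 7! = 5040 arrangements, those with Ravi and Priya adjacent number 2 × 6! = 1440 (treat the pair as a block with 2 internal orders).
So 5040 − 1440 = 3600 arrangements keep them apart.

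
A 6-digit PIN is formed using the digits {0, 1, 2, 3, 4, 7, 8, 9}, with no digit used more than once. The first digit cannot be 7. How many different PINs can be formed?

17640

The first digit has 8−1 = 7 choices (anything except 7).
The remaining 5 digits are filled from the other 7 symbols without repetition: 7 × 6 × 5 × 4 × 3 = 2520.
Total: 7 × 2520 = 17640.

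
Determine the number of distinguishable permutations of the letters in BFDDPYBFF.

15120

BFDDPYBFF has 9 letters with B appearing twice, D appearing twice, and F appearing 3 times.
Dividing 9! = 362880 by 3!·2!·2! = 24 for the repeated letters gives 15120.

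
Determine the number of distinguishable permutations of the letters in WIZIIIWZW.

1260

Letter multiplicities in WIZIIIWZW: I×4, W×3, Z×2.
So there are 9! / (4!·3!·2!) = 1260 distinguishable arrangements.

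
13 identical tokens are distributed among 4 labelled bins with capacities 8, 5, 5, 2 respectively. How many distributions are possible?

77

Ignoring the caps, the number of non-negative solutions to x_1+…+x_4 = 13 is C(16,3) = 560.
Subtract solutions that violate a single cap (substitute x_i' = x_i − (cap_i+1)): x_1 ≥ 9 gives C(7,3) = 35; x_2 ≥ 6 gives C(10,3) = 120; x_3 ≥ 6 gives C(10,3) = 120; x_4 ≥ 3 gives C(13,3) = 286. Together 561.
Add back pairs where two caps are both exceeded: 0 + 0 + 4 + 4 + 35 + 35 = 78.
By inclusion–exclusion the count is 560 − 561 + 78 = 77.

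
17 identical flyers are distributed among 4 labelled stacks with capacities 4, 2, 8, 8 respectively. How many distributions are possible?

By stars and bars, unrestricted non-negative solutions to x_1+…+x_4 = 17 number C(17+3,3) = 1140.
Subtract solutions that violate a single cap (substitute x_i' = x_i − (cap_i+1)): x_1 ≥ 5 gives C(15,3) = 455; x_2 ≥ 3 gives C(17,3) = 680; x_3 ≥ 9 gives C(11,3) = 165; x_4 ≥ 9 gives C(11,3) = 165. Together 1465.
Add back pairs where two caps are both exceeded: 220 + 20 + 20 + 56 + 56 + 0 = 372.
Subtract triples: 1 + 1 + 0 + 0 = 2.
By inclusion–exclusion the count is 1140 − 1465 + 372 − 2 = 45.

45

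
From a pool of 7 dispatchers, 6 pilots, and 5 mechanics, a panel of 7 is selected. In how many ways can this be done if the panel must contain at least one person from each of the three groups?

With no constraint there are C(18,7) = 31824 possible selections.
Selections missing a whole group: no dispatchers → C(11,7) = 330; no pilots → C(12,7) = 792; no mechanics → C(13,7) = 1716.
Add back selections omitting two groups (i.e. drawn from a single group): C(7,7) + C(6,7) + C(5,7) = 1.
By inclusion–exclusion: 31824 − 2838 + 1 = 28987.

28987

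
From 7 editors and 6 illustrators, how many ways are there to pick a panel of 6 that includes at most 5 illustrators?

1715

Split by how many illustrators are chosen (0 through 5).
Sum: C(6,0)·C(7,6) + C(6,1)·C(7,5) + C(6,2)·C(7,4) + C(6,3)·C(7,3) + C(6,4)·C(7,2) + C(6,5)·C(7,1) = 7 + 126 + 525 + 700 + 315 + 42 = 1715.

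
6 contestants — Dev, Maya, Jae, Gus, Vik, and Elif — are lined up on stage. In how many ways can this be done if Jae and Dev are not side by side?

480

There are 6! = 720 arrangements in all. If Jae and Dev are adjacent, merging them into one block gives 2·(5)! = 240 arrangements.
So 720 − 240 = 480 arrangements keep them apart.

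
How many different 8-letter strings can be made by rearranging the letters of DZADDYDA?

Letter multiplicities in DZADDYDA: A×2, D×4, Y×1, Z×1.
The number of distinct arrangements is 8!/(4!·2!) = 40320/48 = 840.

840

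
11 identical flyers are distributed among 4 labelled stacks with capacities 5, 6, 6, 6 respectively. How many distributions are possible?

By stars and bars, unrestricted non-negative solutions to x_1+…+x_4 = 11 number C(11+3,3) = 364.
Subtract solutions that violate a single cap (substitute x_i' = x_i − (cap_i+1)): x_1 ≥ 6 gives C(8,3) = 56; x_2 ≥ 7 gives C(7,3) = 35; x_3 ≥ 7 gives C(7,3) = 35; x_4 ≥ 7 gives C(7,3) = 35. Together 161.
No two caps can be exceeded simultaneously, so the pair terms are all 0.
By inclusion–exclusion the count is 364 − 161 + 0 = 203.

203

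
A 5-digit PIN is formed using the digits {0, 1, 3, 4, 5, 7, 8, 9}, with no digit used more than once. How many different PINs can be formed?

With no repetition, fill the 5 digits in order: 8 choices, then 7, down to 4.
8 × 7 × 6 × 5 × 4 = 6720.

6720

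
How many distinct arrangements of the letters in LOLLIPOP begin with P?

With the first slot taken by P, it remains to arrange the other 7 letters (LOLLIOP).
Those 7 letters have L appearing 3 times and O appearing twice, giving (7)!/(3!·2!) = 420.

420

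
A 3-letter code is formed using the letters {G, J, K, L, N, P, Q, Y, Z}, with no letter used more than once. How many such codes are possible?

504

This is a permutation of 3 out of 9: P(9,3) = 9!/6!.
That product is 9 × 8 × 7 = 504.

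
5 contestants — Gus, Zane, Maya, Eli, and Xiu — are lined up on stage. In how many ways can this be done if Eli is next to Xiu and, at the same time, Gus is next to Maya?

Treat {Eli,Xiu} as one block (2 orders) and {Gus,Maya} as another (2 orders).
That leaves 3 units to arrange: 2 × 2 × 3! = 4 × 6 = 24.

24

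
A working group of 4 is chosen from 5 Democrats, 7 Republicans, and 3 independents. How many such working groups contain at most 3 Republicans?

1330

Split by how many Republicans are chosen (0 through 3).
Sum: C(7,0)·C(8,4) + C(7,1)·C(8,3) + C(7,2)·C(8,2) + C(7,3)·C(8,1) = 70 + 392 + 588 + 280 = 1330.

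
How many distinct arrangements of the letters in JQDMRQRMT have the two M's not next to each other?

35280

There are 9!/(2!·2!·2!) = 45360 arrangements of JQDMRQRMT in total.
Arrangements with the M's together: treat MM as one letter, giving (8)!/(2!·2!) = 10080.
Subtracting, 45360 − 10080 = 35280 arrangements keep the M's apart.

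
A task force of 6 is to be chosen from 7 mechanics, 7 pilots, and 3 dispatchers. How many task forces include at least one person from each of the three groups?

With no constraint there are C(17,6) = 12376 possible selections.
Selections missing a whole group: no mechanics → C(10,6) = 210; no pilots → C(10,6) = 210; no dispatchers → C(14,6) = 3003.
Add back selections omitting two groups (i.e. drawn from a single group): C(7,6) + C(7,6) + C(3,6) = 14.
By inclusion–exclusion: 12376 − 3423 + 14 = 8967.

8967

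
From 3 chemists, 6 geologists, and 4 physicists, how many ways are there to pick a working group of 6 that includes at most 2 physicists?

Split by how many physicists are chosen (0 through 2).
Sum: C(4,0)·C(9,6) + C(4,1)·C(9,5) + C(4,2)·C(9,4) = 84 + 504 + 756 = 1344.

1344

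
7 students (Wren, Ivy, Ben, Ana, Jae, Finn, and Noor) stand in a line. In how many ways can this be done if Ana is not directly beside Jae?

There are 7! = 5040 arrangements in all. If Ana and Jae are adjacent, merging them into one block gives 2·(6)! = 1440 arrangements.
So 5040 − 1440 = 3600 arrangements keep them apart.

3600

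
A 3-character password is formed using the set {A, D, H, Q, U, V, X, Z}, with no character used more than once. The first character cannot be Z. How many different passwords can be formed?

294

The first character has 8−1 = 7 choices (anything except Z).
The remaining 2 characters are filled from the other 7 symbols without repetition: 7 × 6 = 42.
Total: 7 × 42 = 294.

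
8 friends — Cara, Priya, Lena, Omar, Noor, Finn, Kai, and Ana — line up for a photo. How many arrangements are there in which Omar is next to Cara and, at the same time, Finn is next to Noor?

2880

Treat {Omar,Cara} as one block (2 orders) and {Finn,Noor} as another (2 orders).
That leaves 6 units to arrange: 2 × 2 × 6! = 4 × 720 = 2880.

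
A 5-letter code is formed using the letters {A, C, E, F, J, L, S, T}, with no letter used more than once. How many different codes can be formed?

6720

Choose and order 5 of the 8 symbols: the first letter has 8 options, the next 7, and so on down to 4.
8 × 7 × 6 × 5 × 4 = 6720.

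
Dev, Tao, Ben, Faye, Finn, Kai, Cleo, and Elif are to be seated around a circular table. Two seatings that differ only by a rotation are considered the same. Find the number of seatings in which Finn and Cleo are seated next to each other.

Glue Finn and Cleo into a block (2 internal orders). Seating 7 units around a circle gives (6)! arrangements.
So 2 × (6)! = 2 × 720 = 1440.

1440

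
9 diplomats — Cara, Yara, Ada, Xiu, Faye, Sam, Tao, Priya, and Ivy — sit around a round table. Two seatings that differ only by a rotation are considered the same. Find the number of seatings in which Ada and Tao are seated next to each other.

Treat {Ada, Tao} as one unit (2 internal orders) and seat the resulting 8 units around the table: (7)! circular arrangements.
So 2 × (7)! = 2 × 5040 = 10080.

10080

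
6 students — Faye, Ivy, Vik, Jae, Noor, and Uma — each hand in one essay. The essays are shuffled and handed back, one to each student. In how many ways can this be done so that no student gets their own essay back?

265

This is the derangement count D_6: permutations of 6 items with no fixed point.
By inclusion–exclusion this is Σ_{j=0}^{6} (−1)^j C(6,j)·(6−j)!.
Computing: 720 − 720 + 360 − 120 + 30 − 6 + 1 = 265.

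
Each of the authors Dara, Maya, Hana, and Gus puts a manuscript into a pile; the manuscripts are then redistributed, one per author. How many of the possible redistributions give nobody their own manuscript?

Count assignments avoiding every fixed point. For any j of the 4 authors fixed to their own manuscript, the other 4−j can be arranged in (4−j)! ways.
By inclusion–exclusion this is Σ_{j=0}^{4} (−1)^j C(4,j)·(4−j)!.
Computing: 24 − 24 + 12 − 4 + 1 = 9.

9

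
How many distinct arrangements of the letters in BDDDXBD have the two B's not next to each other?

75

There are 7!/(4!·2!) = 105 arrangements of BDDDXBD in total.
If the two B's are adjacent, glue them into one block, leaving 6 items to arrange: (6)!/(4!) = 30 ways.
Hence 105 − 30 = 75.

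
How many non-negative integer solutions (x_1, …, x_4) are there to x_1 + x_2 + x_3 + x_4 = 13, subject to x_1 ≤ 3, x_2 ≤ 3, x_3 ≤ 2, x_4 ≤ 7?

Without the upper bounds there are C(16,3) = 560 ways to split 13 among 4 variables.
Subtract solutions that violate a single cap (substitute x_i' = x_i − (cap_i+1)): x_1 ≥ 4 gives C(12,3) = 220; x_2 ≥ 4 gives C(12,3) = 220; x_3 ≥ 3 gives C(13,3) = 286; x_4 ≥ 8 gives C(8,3) = 56. Together 782.
Add back pairs where two caps are both exceeded: 56 + 84 + 4 + 84 + 4 + 10 = 242.
Subtract triples: 10 + 0 + 0 + 0 = 10.
By inclusion–exclusion the count is 560 − 782 + 242 − 10 = 10.

10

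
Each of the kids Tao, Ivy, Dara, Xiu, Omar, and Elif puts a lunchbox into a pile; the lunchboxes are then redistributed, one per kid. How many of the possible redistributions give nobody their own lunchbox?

Let Aᵢ be the assignments in which kid i gets their own lunchbox. We want the size of the complement of A₁∪…∪A_6.
By inclusion–exclusion this is Σ_{j=0}^{6} (−1)^j C(6,j)·(6−j)!.
Computing: 720 − 720 + 360 − 120 + 30 − 6 + 1 = 265.

265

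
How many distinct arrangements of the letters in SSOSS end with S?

4

With the last slot taken by S, it remains to arrange the other 4 letters (SOSS).
Those 4 letters have S appearing 3 times, giving (4)!/(3!) = 4.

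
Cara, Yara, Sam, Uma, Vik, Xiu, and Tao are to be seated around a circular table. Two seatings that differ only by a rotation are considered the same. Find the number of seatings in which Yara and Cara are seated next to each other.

Glue Yara and Cara into a block (2 internal orders). Seating 6 units around a circle gives (5)! arrangements.
So 2 × (5)! = 2 × 120 = 240.

240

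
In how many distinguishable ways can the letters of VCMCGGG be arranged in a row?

420

The 7 letters of VCMCGGG have repeats: C appearing twice and G appearing 3 times.
So there are 7! / (3!·2!) = 420 distinguishable arrangements.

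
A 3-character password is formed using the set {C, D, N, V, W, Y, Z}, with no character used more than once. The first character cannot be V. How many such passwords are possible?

The first character has 7−1 = 6 choices (anything except V).
The remaining 2 characters are filled from the other 6 symbols without repetition: 6 × 5 = 30.
Total: 6 × 30 = 180.

180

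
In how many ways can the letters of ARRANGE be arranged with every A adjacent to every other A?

360

Treat the 2 copies of A as a single block. The multiset to arrange is then {AA, E, G, N, R, R}, 6 items in all.
That gives (6)!/(2!) = 360 arrangements.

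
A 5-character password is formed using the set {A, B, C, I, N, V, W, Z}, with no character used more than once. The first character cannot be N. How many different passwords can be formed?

5880

The first character has 8−1 = 7 choices (anything except N).
The remaining 4 characters are filled from the other 7 symbols without repetition: 7 × 6 × 5 × 4 = 840.
Total: 7 × 840 = 5880.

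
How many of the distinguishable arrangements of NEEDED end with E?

30

With the last slot taken by E, it remains to arrange the other 5 letters (NEDED).
Those 5 letters have D appearing twice and E appearing twice, giving (5)!/(2!·2!) = 30.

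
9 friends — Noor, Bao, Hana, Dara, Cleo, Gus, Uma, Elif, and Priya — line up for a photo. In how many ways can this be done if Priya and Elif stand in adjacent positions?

Place the 7 others and the Priya-Elif pair as 8 objects in a line; the pair has 2 internal arrangements.
So the count is 2·(8)! = 80640.

80640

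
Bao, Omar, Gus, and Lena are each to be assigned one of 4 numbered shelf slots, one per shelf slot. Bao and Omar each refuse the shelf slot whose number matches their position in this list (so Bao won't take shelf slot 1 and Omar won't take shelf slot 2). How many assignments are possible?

Let Aᵢ (for i ∈ {1, 2}) be the placements that put person i in their forbidden shelf slot. Any j of these fix j positions, leaving (4−j)! ways to fill the rest, and there are C(2,j) ways to pick which j.
By inclusion–exclusion, the number of valid placements is Σ_{j=0}^{2} (−1)^j C(2,j)·(4−j)!.
Computing: 24 − 12 + 2 = 14.

14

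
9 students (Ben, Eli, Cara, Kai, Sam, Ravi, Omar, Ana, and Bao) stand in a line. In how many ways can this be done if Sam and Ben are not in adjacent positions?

There are 9! = 362880 arrangements in all. If Sam and Ben are adjacent, merging them into one block gives 2·(8)! = 80640 arrangements.
So 362880 − 80640 = 282240 arrangements keep them apart.

282240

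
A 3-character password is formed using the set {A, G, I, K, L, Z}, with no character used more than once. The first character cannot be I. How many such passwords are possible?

The first character has 6−1 = 5 choices (anything except I).
The remaining 2 characters are filled from the other 5 symbols without repetition: 5 × 4 = 20.
Total: 5 × 20 = 100.

100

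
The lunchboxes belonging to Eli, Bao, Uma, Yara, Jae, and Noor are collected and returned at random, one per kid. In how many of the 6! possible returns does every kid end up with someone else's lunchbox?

Count assignments avoiding every fixed point. For any j of the 6 kids fixed to their own lunchbox, the other 6−j can be arranged in (6−j)! ways.
By inclusion–exclusion this is Σ_{j=0}^{6} (−1)^j C(6,j)·(6−j)!.
Computing: 720 − 720 + 360 − 120 + 30 − 6 + 1 = 265.

265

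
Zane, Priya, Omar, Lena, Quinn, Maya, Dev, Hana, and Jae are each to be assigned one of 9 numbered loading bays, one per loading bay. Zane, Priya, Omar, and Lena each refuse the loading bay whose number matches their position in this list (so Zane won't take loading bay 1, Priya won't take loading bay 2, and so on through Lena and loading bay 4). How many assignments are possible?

229080

Let Aᵢ (for 1 ≤ i ≤ 4) be the placements that put person i in their forbidden loading bay. Any j of these fix j positions, leaving (9−j)! ways to fill the rest, and there are C(4,j) ways to pick which j.
By inclusion–exclusion, the number of valid placements is Σ_{j=0}^{4} (−1)^j C(4,j)·(9−j)!.
Computing: 362880 − 161280 + 30240 − 2880 + 120 = 229080.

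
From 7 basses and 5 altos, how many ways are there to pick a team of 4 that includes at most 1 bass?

Split by how many basses are chosen (0 through 1).
Sum: C(7,0)·C(5,4) + C(7,1)·C(5,3) = 5 + 70 = 75.

75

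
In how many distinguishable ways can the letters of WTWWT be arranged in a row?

Letter multiplicities in WTWWT: T×2, W×3.
The number of distinct arrangements is 5!/(3!·2!) = 120/12 = 10.

10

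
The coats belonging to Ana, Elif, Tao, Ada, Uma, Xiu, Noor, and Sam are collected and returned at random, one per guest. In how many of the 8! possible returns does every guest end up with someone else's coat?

This is the derangement count D_8: permutations of 8 items with no fixed point.
By inclusion–exclusion this is Σ_{j=0}^{8} (−1)^j C(8,j)·(8−j)!.
Computing: 40320 − 40320 + 20160 − 6720 + 1680 − 336 + 56 − 8 + 1 = 14833.

14833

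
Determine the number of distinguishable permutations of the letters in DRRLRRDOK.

7560

DRRLRRDOK has 9 letters with D appearing twice and R appearing 4 times.
So there are 9! / (4!·2!) = 7560 distinguishable arrangements.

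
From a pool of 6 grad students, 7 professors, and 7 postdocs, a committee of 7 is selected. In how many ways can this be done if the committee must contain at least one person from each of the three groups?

70658

With no constraint there are C(20,7) = 77520 possible selections.
Selections missing a whole group: no grad students → C(14,7) = 3432; no professors → C(13,7) = 1716; no postdocs → C(13,7) = 1716.
Add back selections omitting two groups (i.e. drawn from a single group): C(6,7) + C(7,7) + C(7,7) = 2.
By inclusion–exclusion: 77520 − 6864 + 2 = 70658.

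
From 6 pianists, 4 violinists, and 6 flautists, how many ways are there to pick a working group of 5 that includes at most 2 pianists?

Split by how many pianists are chosen (0 through 2).
Sum: C(6,0)·C(10,5) + C(6,1)·C(10,4) + C(6,2)·C(10,3) = 252 + 1260 + 1800 = 3312.

3312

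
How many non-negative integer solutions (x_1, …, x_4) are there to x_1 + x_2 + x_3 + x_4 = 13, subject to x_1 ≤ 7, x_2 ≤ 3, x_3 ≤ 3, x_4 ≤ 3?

By stars and bars, unrestricted non-negative solutions to x_1+…+x_4 = 13 number C(13+3,3) = 560.
Subtract solutions that violate a single cap (substitute x_i' = x_i − (cap_i+1)): x_1 ≥ 8 gives C(8,3) = 56; x_2 ≥ 4 gives C(12,3) = 220; x_3 ≥ 4 gives C(12,3) = 220; x_4 ≥ 4 gives C(12,3) = 220. Together 716.
Add back pairs where two caps are both exceeded: 4 + 4 + 4 + 56 + 56 + 56 = 180.
Subtract triples: 0 + 0 + 0 + 4 = 4.
By inclusion–exclusion the count is 560 − 716 + 180 − 4 = 20.

20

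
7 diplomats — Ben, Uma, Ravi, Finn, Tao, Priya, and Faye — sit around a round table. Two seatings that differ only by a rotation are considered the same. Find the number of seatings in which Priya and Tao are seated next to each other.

240

Glue Priya and Tao into a block (2 internal orders). Seating 6 units around a circle gives (5)! arrangements.
So 2 × (5)! = 2 × 120 = 240.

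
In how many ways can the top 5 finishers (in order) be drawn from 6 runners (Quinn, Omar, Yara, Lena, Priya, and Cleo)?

720

There are 6 choices for 1st place, 5 for 2nd, and so on down to 2 for position 5.
That gives 6 × 5 × 4 × 3 × 2 = 720.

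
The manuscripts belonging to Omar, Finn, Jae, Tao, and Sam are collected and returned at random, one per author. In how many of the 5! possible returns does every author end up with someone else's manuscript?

44

Count assignments avoiding every fixed point. For any j of the 5 authors fixed to their own manuscript, the other 5−j can be arranged in (5−j)! ways.
By inclusion–exclusion this is Σ_{j=0}^{5} (−1)^j C(5,j)·(5−j)!.
Computing: 120 − 120 + 60 − 20 + 5 − 1 = 44.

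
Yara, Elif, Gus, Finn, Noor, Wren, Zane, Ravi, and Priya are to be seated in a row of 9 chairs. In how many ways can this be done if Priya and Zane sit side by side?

Glue Priya and Zane into one block (2 internal orders), leaving 8 units to arrange in a row.
That gives 2 × 8! = 2 × 40320 = 80640.

80640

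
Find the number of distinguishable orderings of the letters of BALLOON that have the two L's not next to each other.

900

There are 7!/(2!·2!) = 1260 arrangements of BALLOON in total.
Arrangements with the L's together: treat LL as one letter, giving (6)!/(2!) = 360.
Subtracting, 1260 − 360 = 900 arrangements keep the L's apart.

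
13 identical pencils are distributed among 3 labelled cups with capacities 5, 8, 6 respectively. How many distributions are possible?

27

Ignoring the caps, the number of non-negative solutions to x_1+…+x_3 = 13 is C(15,2) = 105.
Subtract solutions that violate a single cap (substitute x_i' = x_i − (cap_i+1)): x_1 ≥ 6 gives C(9,2) = 36; x_2 ≥ 9 gives C(6,2) = 15; x_3 ≥ 7 gives C(8,2) = 28. Together 79.
Add back pairs where two caps are both exceeded: 0 + 1 + 0 = 1.
By inclusion–exclusion the count is 105 − 79 + 1 = 27.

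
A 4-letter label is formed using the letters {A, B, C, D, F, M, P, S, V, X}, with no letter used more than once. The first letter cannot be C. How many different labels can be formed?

4536

The first letter has 10−1 = 9 choices (anything except C).
The remaining 3 letters are filled from the other 9 symbols without repetition: 9 × 8 × 7 = 504.
Total: 9 × 504 = 4536.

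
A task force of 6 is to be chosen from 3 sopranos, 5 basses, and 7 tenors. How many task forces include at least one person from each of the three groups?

Unrestricted: C(15,6) = 5005 ways to pick any 6 of the 15.
Selections missing a whole group: no sopranos → C(12,6) = 924; no basses → C(10,6) = 210; no tenors → C(8,6) = 28.
Add back selections omitting two groups (i.e. drawn from a single group): C(3,6) + C(5,6) + C(7,6) = 7.
By inclusion–exclusion: 5005 − 1162 + 7 = 3850.

3850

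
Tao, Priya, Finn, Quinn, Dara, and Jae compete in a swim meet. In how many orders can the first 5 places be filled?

There are 6 choices for 1st place, 5 for 2nd, and so on down to 2 for position 5.
That gives 6 × 5 × 4 × 3 × 2 = 720.

720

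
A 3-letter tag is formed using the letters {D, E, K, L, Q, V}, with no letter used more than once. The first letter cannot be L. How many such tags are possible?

100

The first letter has 6−1 = 5 choices (anything except L).
The remaining 2 letters are filled from the other 5 symbols without repetition: 5 × 4 = 20.
Total: 5 × 20 = 100.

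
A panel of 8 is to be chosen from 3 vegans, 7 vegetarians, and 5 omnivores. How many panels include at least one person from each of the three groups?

5894

With no constraint there are C(15,8) = 6435 possible selections.
Subtract selections that omit an entire group: no vegans → C(12,8) = 495; no vegetarians → C(8,8) = 1; no omnivores → C(10,8) = 45.
Add back selections omitting two groups (i.e. drawn from a single group): C(3,8) + C(7,8) + C(5,8) = 0.
By inclusion–exclusion: 6435 − 541 + 0 = 5894.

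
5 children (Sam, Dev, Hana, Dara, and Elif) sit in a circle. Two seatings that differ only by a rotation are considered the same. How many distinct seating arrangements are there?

Seat Sam anywhere (absorbing the rotational symmetry), then permute the other 4: (4)! = 24.

24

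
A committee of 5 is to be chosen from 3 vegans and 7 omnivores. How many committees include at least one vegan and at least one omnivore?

231

Total 5-person selections from all 10: C(10,5) = 252.
Selections missing a whole group: no vegans → C(7,5) = 21; no omnivores → C(3,5) = 0.
Both groups omitted at once is impossible, so 252 − 21 = 231.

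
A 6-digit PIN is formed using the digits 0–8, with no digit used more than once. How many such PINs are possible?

With no repetition, fill the 6 digits in order: 9 choices, then 8, down to 4.
That product is 9 × 8 × 7 × 6 × 5 × 4 = 60480.

60480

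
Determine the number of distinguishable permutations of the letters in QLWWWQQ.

The 7 letters of QLWWWQQ have repeats: Q appearing 3 times and W appearing 3 times.
The number of distinct arrangements is 7!/(3!·3!) = 5040/36 = 140.

140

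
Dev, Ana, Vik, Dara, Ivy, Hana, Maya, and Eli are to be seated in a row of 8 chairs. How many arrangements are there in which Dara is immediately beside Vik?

Place the 6 others and the Dara-Vik pair as 7 objects in a line; the pair has 2 internal arrangements.
That gives 2 × 7! = 2 × 5040 = 10080.

10080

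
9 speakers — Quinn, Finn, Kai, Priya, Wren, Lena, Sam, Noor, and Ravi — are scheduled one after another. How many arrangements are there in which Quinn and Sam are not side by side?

282240

Of the 9! = 362880 arrangements, those with Quinn and Sam adjacent number 2 × 8! = 80640 (treat the pair as a block with 2 internal orders).
Complementary counting: 362880 − 80640 = 282240.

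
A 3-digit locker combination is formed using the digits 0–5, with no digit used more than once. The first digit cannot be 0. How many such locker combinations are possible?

The first digit has 6−1 = 5 choices (anything except 0).
The remaining 2 digits are filled from the other 5 symbols without repetition: 5 × 4 = 20.
Total: 5 × 20 = 100.

100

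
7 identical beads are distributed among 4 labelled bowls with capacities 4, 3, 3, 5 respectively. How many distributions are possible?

Without the upper bounds there are C(10,3) = 120 ways to split 7 among 4 bowls.
Subtract solutions that violate a single cap (substitute x_i' = x_i − (cap_i+1)): x_1 ≥ 5 gives C(5,3) = 10; x_2 ≥ 4 gives C(6,3) = 20; x_3 ≥ 4 gives C(6,3) = 20; x_4 ≥ 6 gives C(4,3) = 4. Together 54.
No two caps can be exceeded simultaneously, so the pair terms are all 0.
By inclusion–exclusion the count is 120 − 54 + 0 = 66.

66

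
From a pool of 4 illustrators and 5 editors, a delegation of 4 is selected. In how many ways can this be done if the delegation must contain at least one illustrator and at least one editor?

120

Unrestricted: C(9,4) = 126 ways to pick any 4 of the 9.
Subtract selections that omit an entire group: no illustrators → C(5,4) = 5; no editors → C(4,4) = 1.
Both groups omitted at once is impossible, so 126 − 6 = 120.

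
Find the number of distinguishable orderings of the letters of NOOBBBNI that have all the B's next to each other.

Treat the 3 copies of B as a single block. The multiset to arrange is then {BBB, I, N, N, O, O}, 6 items in all.
That gives (6)!/(2!·2!) = 180 arrangements.

180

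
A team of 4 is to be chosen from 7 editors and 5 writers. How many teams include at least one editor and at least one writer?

455

Unrestricted: C(12,4) = 495 ways to pick any 4 of the 12.
Selections missing a whole group: no editors → C(5,4) = 5; no writers → C(7,4) = 35.
Both groups omitted at once is impossible, so 495 − 40 = 455.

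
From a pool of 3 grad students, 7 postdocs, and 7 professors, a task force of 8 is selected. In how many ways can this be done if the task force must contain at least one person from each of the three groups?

Unrestricted: C(17,8) = 24310 ways to pick any 8 of the 17.
Selections missing a whole group: no grad students → C(14,8) = 3003; no postdocs → C(10,8) = 45; no professors → C(10,8) = 45.
Add back selections omitting two groups (i.e. drawn from a single group): C(3,8) + C(7,8) + C(7,8) = 0.
By inclusion–exclusion: 24310 − 3093 + 0 = 21217.

21217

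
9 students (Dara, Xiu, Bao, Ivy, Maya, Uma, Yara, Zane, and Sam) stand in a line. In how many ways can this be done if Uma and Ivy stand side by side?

80640

Place the 7 others and the Uma-Ivy pair as 8 objects in a line; the pair has 2 internal arrangements.
So the count is 2·(8)! = 80640.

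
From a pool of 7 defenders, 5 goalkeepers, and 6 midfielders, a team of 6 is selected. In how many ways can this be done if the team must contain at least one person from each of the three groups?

15470

Unrestricted: C(18,6) = 18564 ways to pick any 6 of the 18.
Selections missing a whole group: no defenders → C(11,6) = 462; no goalkeepers → C(13,6) = 1716; no midfielders → C(12,6) = 924.
Add back selections omitting two groups (i.e. drawn from a single group): C(7,6) + C(5,6) + C(6,6) = 8.
By inclusion–exclusion: 18564 − 3102 + 8 = 15470.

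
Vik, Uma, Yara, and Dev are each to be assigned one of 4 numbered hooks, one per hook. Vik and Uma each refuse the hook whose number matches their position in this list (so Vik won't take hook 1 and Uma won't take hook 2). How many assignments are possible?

14

Let Aᵢ (for i ∈ {1, 2}) be the placements that put person i in their forbidden hook. Any j of these fix j positions, leaving (4−j)! ways to fill the rest, and there are C(2,j) ways to pick which j.
By inclusion–exclusion, the number of valid placements is Σ_{j=0}^{2} (−1)^j C(2,j)·(4−j)!.
Computing: 24 − 12 + 2 = 14.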